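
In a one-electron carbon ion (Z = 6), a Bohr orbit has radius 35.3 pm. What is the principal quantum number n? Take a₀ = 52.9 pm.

2

r_n = n²a₀/Z ⇒ n² = rZ/a₀ = 35.3 × 6 / 52.9 ≈ 4.00
n = 2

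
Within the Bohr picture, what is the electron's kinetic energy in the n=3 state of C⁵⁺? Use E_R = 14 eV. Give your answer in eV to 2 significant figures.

56 eV

For a Coulomb orbit the virial theorem gives K = −E_n.
E_n = −E_R·Z²/n², so K = E_R·Z²/n² = 14 × 6²/3² = 56 eV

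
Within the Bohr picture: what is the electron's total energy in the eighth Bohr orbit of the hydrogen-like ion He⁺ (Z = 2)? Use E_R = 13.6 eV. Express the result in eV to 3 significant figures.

-0.850 eV

E_n = −E_R·Z²/n² = −13.6 × 2²/8² = -0.850 eV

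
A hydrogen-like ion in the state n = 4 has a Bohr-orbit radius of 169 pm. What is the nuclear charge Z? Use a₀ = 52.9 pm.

r_n = n²a₀/Z ⇒ Z = n²a₀/r = 4² × 52.9 / 169 ≈ 5.01
Z = 5

5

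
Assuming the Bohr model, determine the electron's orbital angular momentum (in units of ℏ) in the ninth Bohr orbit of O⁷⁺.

9

L_n = nℏ, so L/ℏ = n = 9.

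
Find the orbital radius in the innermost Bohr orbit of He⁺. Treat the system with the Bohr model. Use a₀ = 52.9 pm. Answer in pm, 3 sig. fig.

r_n = n²a₀/Z = 1² × 52.9 / 2
    = 1 × 52.9 / 2 = 26.4 pm

26.4 pm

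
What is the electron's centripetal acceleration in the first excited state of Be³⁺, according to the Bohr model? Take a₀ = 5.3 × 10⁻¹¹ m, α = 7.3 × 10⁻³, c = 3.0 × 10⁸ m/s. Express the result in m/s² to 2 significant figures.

r = n²a₀/Z = 5.3 × 10⁻¹¹ m, v = Zαc/n = 4.4 × 10⁶ m/s
a = v²/r = (4.4 × 10⁶)² / 5.3 × 10⁻¹¹ = 3.6 × 10²³ m/s²

3.6 × 10²³ m/s²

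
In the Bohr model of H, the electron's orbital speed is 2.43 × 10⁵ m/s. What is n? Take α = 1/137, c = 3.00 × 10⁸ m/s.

v_n = Zαc/n ⇒ n = Zαc/v = 1 × 0.00730 × 3.00 × 10⁸ / 2.43 × 10⁵ ≈ 9.01
n = 9

9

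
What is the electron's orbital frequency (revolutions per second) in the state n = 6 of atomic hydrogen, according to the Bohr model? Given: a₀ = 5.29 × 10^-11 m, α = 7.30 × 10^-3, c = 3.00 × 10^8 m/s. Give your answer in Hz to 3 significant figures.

r = n²a₀/Z = 1.90 × 10^-9 m, v = Zαc/n = 3.65 × 10^5 m/s
f = v/(2πr) = 3.05 × 10^13 Hz

3.05 × 10^13 Hz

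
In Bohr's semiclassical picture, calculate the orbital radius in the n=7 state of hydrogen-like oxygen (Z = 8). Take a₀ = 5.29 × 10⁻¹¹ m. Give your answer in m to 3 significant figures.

3.24 × 10⁻¹⁰ m

r_n = n²a₀/Z = 7² × 5.29 × 10⁻¹¹ / 8
    = 49 × 5.29 × 10⁻¹¹ / 8 = 3.24 × 10⁻¹⁰ m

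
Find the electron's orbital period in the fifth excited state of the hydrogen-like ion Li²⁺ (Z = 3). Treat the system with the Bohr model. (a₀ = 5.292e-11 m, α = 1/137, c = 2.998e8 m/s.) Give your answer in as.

3647 as

r = n²a₀/Z = 6²·5.292e-11/3 = 6.350e-10 m
v = Zαc/n = 3·0.007299·2.998e8/6 = 1.094e6 m/s
T = 2πr/v = 3.647e-15 s = 3647 as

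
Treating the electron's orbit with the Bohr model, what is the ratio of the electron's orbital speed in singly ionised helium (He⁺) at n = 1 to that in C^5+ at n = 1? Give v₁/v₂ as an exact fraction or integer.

1/3

v ∝ Z^1 · n^-1
v₁/v₂ = (2/6)^1 · (1/1)^-1 = 1/3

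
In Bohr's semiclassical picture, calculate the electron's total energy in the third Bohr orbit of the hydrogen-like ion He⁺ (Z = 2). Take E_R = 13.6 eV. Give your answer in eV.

E_n = −E_R·Z²/n² = −13.6 × 2²/3² = -6.04 eV

-6.04 eV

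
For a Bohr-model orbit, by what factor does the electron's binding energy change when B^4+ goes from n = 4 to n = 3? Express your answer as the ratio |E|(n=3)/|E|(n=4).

|E| ∝ Z^2 · n^-2; with Z fixed, |E| ∝ n^-2.
|E|(n=3)/|E|(n=4) = (3/4)^-2 = 16/9

16/9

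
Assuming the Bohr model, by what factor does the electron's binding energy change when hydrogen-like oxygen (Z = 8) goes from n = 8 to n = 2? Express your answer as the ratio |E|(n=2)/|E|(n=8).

16

|E| ∝ Z^2 · n^-2; with Z fixed, |E| ∝ n^-2.
|E|(n=2)/|E|(n=8) = (2/8)^-2 = 16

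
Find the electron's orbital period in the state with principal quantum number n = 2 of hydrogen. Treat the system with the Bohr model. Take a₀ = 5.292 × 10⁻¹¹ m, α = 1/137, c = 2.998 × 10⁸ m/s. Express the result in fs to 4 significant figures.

r = n²a₀/Z = 2²·5.292 × 10⁻¹¹/1 = 2.117 × 10⁻¹⁰ m
v = Zαc/n = 1·0.007299·2.998 × 10⁸/2 = 1.094 × 10⁶ m/s
T = 2πr/v = 1.216 × 10⁻¹⁵ s = 1.216 fs

1.216 fs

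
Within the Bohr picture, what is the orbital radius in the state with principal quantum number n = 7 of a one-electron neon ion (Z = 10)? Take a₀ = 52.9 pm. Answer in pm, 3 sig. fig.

r_n = n²a₀/Z = 7² × 52.9 / 10
    = 49 × 52.9 / 10 = 259 pm

259 pm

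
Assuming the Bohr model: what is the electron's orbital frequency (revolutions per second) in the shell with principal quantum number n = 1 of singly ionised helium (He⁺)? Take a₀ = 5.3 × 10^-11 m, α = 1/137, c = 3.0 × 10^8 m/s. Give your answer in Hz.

r = n²a₀/Z = 2.6 × 10^-11 m, v = Zαc/n = 4.4 × 10^6 m/s
f = v/(2πr) = 2.6 × 10^16 Hz

2.6 × 10^16 Hz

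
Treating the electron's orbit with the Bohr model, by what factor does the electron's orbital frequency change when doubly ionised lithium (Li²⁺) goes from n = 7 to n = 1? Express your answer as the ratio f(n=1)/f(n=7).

343

f ∝ Z^2 · n^-3; with Z fixed, f ∝ n^-3.
f(n=1)/f(n=7) = (1/7)^-3 = 343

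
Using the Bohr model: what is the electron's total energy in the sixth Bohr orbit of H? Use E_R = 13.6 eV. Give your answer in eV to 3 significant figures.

-0.378 eV

E_n = −E_R·Z²/n² = −13.6 × 1²/6² = -0.378 eV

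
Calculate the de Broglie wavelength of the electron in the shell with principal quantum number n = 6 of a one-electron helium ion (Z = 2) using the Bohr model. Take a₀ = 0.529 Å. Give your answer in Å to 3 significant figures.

9.97 Å

The Bohr quantisation condition is nλ = 2πr_n.
r_n = n²a₀/Z = 9.52 Å
λ = 2πr_n/n = 2π·9.52/6 = 9.97 Å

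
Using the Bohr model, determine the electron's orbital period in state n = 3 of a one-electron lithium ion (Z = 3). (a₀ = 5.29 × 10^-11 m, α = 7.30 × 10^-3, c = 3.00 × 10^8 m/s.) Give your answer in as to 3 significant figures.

455 as

r = n²a₀/Z = 3²·5.29 × 10^-11/3 = 1.59 × 10^-10 m
v = Zαc/n = 3·0.00730·3.00 × 10^8/3 = 2.19 × 10^6 m/s
T = 2πr/v = 4.55 × 10^-16 s = 455 as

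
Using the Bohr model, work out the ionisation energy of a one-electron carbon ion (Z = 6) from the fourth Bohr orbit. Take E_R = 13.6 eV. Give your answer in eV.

30.6 eV

E_n = −E_R·Z²/n² = −13.6 × 6²/4² eV = -30.6 eV
Ionisation energy = −E_n = 30.6 eV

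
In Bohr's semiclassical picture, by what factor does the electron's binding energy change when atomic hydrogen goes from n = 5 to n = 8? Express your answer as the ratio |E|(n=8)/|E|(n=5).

|E| ∝ Z^2 · n^-2; with Z fixed, |E| ∝ n^-2.
|E|(n=8)/|E|(n=5) = (8/5)^-2 = 25/64

25/64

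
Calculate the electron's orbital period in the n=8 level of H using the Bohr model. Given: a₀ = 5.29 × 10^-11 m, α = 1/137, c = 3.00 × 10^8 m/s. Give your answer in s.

r = n²a₀/Z = 8²·5.29 × 10^-11/1 = 3.39 × 10^-9 m
v = Zαc/n = 1·0.00730·3.00 × 10^8/8 = 2.74 × 10^5 m/s
T = 2πr/v = 7.77 × 10^-14 s

7.77 × 10^-14 s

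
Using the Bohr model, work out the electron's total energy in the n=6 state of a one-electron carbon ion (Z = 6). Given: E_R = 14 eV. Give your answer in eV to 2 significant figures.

-14 eV

E_n = −E_R·Z²/n² = −14 × 6²/6² = -14 eV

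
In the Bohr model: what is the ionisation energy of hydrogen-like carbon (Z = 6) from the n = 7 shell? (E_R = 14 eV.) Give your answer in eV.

E_n = −E_R·Z²/n² = −14 × 6²/7² eV = -10 eV
Ionisation energy = −E_n = 10 eV

10 eV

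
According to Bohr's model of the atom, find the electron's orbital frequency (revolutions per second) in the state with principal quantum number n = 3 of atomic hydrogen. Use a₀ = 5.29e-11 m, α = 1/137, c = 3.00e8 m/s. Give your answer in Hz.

2.44e14 Hz

r = n²a₀/Z = 4.76e-10 m, v = Zαc/n = 7.30e5 m/s
f = v/(2πr) = 2.44e14 Hz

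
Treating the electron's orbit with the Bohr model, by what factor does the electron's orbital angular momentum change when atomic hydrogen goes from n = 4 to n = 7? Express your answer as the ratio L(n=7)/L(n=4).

7/4

L = nℏ depends only on n, so L ∝ n.
L(n=7)/L(n=4) = (7/4)^1 = 7/4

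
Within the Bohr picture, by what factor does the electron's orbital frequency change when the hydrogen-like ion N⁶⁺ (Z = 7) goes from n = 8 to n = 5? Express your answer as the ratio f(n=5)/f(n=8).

f ∝ Z^2 · n^-3; with Z fixed, f ∝ n^-3.
f(n=5)/f(n=8) = (5/8)^-3 = 512/125

512/125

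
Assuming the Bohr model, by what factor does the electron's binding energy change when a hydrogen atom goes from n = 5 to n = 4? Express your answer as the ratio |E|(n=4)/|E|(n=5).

|E| ∝ Z^2 · n^-2; with Z fixed, |E| ∝ n^-2.
|E|(n=4)/|E|(n=5) = (4/5)^-2 = 25/16

25/16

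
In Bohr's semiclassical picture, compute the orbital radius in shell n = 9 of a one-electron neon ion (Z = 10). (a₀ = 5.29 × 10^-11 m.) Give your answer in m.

4.28 × 10^-10 m

r_n = n²a₀/Z = 9² × 5.29 × 10^-11 / 10
    = 81 × 5.29 × 10^-11 / 10 = 4.28 × 10^-10 m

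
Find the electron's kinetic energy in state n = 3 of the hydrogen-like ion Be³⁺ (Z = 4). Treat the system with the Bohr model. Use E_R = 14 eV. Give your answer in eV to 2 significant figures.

For a Coulomb orbit the virial theorem gives K = −E_n.
E_n = −E_R·Z²/n², so K = E_R·Z²/n² = 14 × 4²/3² = 25 eV

25 eV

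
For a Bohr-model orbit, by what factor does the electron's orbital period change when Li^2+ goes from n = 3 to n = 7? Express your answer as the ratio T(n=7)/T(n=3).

343/27

T ∝ Z^-2 · n^3; with Z fixed, T ∝ n^3.
T(n=7)/T(n=3) = (7/3)^3 = 343/27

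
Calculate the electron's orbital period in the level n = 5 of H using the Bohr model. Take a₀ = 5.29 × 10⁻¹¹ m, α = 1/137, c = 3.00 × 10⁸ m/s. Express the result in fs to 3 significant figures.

r = n²a₀/Z = 5²·5.29 × 10⁻¹¹/1 = 1.32 × 10⁻⁹ m
v = Zαc/n = 1·0.00730·3.00 × 10⁸/5 = 4.38 × 10⁵ m/s
T = 2πr/v = 1.90 × 10⁻¹⁴ s = 19.0 fs

19.0 fs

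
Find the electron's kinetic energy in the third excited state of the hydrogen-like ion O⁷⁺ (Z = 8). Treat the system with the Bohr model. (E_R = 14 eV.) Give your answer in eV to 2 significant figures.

For a Coulomb orbit the virial theorem gives K = −E_n.
E_n = −E_R·Z²/n², so K = E_R·Z²/n² = 14 × 8²/4² = 56 eV

56 eV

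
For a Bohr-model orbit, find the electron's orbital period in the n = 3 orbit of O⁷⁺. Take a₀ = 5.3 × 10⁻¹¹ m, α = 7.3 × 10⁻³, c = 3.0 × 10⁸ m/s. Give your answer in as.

r = n²a₀/Z = 3²·5.3 × 10⁻¹¹/8 = 6.0 × 10⁻¹¹ m
v = Zαc/n = 8·0.0073·3.0 × 10⁸/3 = 5.8 × 10⁶ m/s
T = 2πr/v = 6.4 × 10⁻¹⁷ s = 64 as

64 as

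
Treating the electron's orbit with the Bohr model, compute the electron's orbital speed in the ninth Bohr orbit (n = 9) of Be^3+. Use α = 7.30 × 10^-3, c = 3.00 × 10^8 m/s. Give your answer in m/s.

9.73 × 10^5 m/s

v_n = Zαc/n = 4 × 0.00730 × 3.00 × 10^8 / 9
    = 9.73 × 10^5 m/s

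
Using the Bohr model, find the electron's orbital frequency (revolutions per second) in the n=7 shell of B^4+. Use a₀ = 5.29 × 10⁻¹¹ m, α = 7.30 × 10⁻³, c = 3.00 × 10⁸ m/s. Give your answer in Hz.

4.80 × 10¹⁴ Hz

r = n²a₀/Z = 5.18 × 10⁻¹⁰ m, v = Zαc/n = 1.56 × 10⁶ m/s
f = v/(2πr) = 4.80 × 10¹⁴ Hz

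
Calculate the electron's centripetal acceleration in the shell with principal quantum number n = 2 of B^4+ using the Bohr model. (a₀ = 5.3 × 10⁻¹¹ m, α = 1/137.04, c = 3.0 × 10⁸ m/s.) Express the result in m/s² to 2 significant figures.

7.1 × 10²³ m/s²

r = n²a₀/Z = 4.2 × 10⁻¹¹ m, v = Zαc/n = 5.5 × 10⁶ m/s
a = v²/r = (5.5 × 10⁶)² / 4.2 × 10⁻¹¹ = 7.1 × 10²³ m/s²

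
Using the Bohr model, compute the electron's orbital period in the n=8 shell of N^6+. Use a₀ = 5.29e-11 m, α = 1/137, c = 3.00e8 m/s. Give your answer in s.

r = n²a₀/Z = 8²·5.29e-11/7 = 4.84e-10 m
v = Zαc/n = 7·0.00730·3.00e8/8 = 1.92e6 m/s
T = 2πr/v = 1.59e-15 s

1.59e-15 s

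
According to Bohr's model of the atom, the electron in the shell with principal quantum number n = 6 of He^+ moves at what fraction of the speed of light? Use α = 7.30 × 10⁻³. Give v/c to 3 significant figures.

0.00243

v_n = Zαc/n, so v/c = Zα/n = 2 × 0.00730 / 6 = 0.00243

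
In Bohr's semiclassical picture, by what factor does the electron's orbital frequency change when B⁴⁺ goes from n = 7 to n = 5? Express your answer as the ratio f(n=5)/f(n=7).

f ∝ Z^2 · n^-3; with Z fixed, f ∝ n^-3.
f(n=5)/f(n=7) = (5/7)^-3 = 343/125

343/125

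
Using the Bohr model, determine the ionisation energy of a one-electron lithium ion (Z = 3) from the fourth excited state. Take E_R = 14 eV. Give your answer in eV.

5.0 eV

E_n = −E_R·Z²/n² = −14 × 3²/5² eV = -5.0 eV
Ionisation energy = −E_n = 5.0 eV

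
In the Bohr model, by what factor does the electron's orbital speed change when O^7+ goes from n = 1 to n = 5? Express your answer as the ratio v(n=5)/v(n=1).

1/5

v ∝ Z^1 · n^-1; with Z fixed, v ∝ n^-1.
v(n=5)/v(n=1) = (5/1)^-1 = 1/5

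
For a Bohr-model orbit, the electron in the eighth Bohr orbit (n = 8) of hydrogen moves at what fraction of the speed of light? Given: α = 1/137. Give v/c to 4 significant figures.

v_n = Zαc/n, so v/c = Zα/n = 1 × 0.007299 / 8 = 0.0009124

0.0009124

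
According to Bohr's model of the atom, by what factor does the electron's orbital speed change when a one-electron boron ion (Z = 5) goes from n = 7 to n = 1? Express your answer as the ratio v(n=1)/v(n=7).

v ∝ Z^1 · n^-1; with Z fixed, v ∝ n^-1.
v(n=1)/v(n=7) = (1/7)^-1 = 7

7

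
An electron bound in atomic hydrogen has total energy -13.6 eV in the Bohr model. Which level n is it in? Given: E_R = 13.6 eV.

E_n = −E_R Z²/n² ⇒ n² = E_R Z²/(−E_n) = 13.6 × 1² / 13.6 ≈ 1.00
n = 1

1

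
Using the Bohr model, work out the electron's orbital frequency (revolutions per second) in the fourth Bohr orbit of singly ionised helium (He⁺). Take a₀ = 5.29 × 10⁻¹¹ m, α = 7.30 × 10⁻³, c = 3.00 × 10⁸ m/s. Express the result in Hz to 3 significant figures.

4.12 × 10¹⁴ Hz

r = n²a₀/Z = 4.23 × 10⁻¹⁰ m, v = Zαc/n = 1.09 × 10⁶ m/s
f = v/(2πr) = 4.12 × 10¹⁴ Hz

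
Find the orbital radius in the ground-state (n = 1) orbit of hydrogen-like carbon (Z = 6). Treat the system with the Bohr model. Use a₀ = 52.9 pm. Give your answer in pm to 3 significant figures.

8.82 pm

r_n = n²a₀/Z = 1² × 52.9 / 6
    = 1 × 52.9 / 6 = 8.82 pm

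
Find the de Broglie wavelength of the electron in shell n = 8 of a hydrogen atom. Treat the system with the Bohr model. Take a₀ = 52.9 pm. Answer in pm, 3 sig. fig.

2660 pm

The Bohr quantisation condition is nλ = 2πr_n.
r_n = n²a₀/Z = 3390 pm
λ = 2πr_n/n = 2π·3390/8 = 2660 pm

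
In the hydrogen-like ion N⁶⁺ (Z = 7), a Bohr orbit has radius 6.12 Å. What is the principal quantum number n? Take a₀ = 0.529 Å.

r_n = n²a₀/Z ⇒ n² = rZ/a₀ = 6.12 × 7 / 0.529 ≈ 80.98
n = 9

9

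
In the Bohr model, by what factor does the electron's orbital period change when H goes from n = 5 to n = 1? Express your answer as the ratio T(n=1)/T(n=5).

T ∝ Z^-2 · n^3; with Z fixed, T ∝ n^3.
T(n=1)/T(n=5) = (1/5)^3 = 1/125

1/125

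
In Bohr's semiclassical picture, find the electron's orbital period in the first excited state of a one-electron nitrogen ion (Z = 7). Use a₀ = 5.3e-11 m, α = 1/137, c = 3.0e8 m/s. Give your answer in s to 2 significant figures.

2.5e-17 s

r = n²a₀/Z = 2²·5.3e-11/7 = 3.0e-11 m
v = Zαc/n = 7·0.0073·3.0e8/2 = 7.7e6 m/s
T = 2πr/v = 2.5e-17 s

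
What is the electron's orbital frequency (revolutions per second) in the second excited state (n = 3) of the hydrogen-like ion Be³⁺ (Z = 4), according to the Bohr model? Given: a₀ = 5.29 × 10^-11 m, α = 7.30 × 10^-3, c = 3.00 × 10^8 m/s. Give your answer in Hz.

3.90 × 10^15 Hz

r = n²a₀/Z = 1.19 × 10^-10 m, v = Zαc/n = 2.92 × 10^6 m/s
f = v/(2πr) = 3.90 × 10^15 Hz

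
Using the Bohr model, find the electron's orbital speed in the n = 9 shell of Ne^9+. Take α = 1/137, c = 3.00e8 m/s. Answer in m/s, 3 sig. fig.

2.43e6 m/s

v_n = Zαc/n = 10 × 0.00730 × 3.00e8 / 9
    = 2.43e6 m/s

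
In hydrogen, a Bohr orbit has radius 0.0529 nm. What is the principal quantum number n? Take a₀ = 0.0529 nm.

r_n = n²a₀/Z ⇒ n² = rZ/a₀ = 0.0529 × 1 / 0.0529 ≈ 1.00
n = 1

1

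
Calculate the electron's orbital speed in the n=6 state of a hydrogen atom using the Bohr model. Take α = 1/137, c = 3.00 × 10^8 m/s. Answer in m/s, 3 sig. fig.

3.65 × 10^5 m/s

v_n = Zαc/n = 1 × 0.00730 × 3.00 × 10^8 / 6
    = 3.65 × 10^5 m/s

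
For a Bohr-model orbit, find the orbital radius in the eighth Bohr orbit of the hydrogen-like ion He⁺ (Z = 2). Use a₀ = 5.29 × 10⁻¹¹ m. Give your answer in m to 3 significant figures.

1.69 × 10⁻⁹ m

r_n = n²a₀/Z = 8² × 5.29 × 10⁻¹¹ / 2
    = 64 × 5.29 × 10⁻¹¹ / 2 = 1.69 × 10⁻⁹ m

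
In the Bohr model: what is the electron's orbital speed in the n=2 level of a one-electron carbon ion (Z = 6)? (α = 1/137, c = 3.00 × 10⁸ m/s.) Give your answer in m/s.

6.57 × 10⁶ m/s

v_n = Zαc/n = 6 × 0.00730 × 3.00 × 10⁸ / 2
    = 6.57 × 10⁶ m/s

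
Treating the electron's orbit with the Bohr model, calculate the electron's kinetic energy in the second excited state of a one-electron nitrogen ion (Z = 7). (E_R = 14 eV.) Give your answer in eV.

For a Coulomb orbit the virial theorem gives K = −E_n.
E_n = −E_R·Z²/n², so K = E_R·Z²/n² = 14 × 7²/3² = 76 eV

76 eV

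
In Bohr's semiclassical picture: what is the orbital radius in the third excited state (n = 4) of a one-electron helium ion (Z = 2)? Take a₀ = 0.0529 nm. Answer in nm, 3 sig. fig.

0.423 nm

r_n = n²a₀/Z = 4² × 0.0529 / 2
    = 16 × 0.0529 / 2 = 0.423 nm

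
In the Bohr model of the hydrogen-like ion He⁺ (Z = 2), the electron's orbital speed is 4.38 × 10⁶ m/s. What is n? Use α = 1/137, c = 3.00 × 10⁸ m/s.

v_n = Zαc/n ⇒ n = Zαc/v = 2 × 0.00730 × 3.00 × 10⁸ / 4.38 × 10⁶ ≈ 1.00
n = 1

1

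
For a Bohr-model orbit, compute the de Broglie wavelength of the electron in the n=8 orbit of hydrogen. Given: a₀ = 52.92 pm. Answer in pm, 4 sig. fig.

2660 pm

The Bohr quantisation condition is nλ = 2πr_n.
r_n = n²a₀/Z = 3387 pm
λ = 2πr_n/n = 2π·3387/8 = 2660 pm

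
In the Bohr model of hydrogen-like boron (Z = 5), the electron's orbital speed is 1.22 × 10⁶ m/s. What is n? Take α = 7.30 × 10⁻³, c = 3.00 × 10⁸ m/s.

9

v_n = Zαc/n ⇒ n = Zαc/v = 5 × 0.00730 × 3.00 × 10⁸ / 1.22 × 10⁶ ≈ 8.98
n = 9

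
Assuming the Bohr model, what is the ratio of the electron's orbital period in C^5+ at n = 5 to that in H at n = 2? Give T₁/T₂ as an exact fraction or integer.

125/288

T ∝ Z^-2 · n^3
T₁/T₂ = (6/1)^-2 · (5/2)^3 = 125/288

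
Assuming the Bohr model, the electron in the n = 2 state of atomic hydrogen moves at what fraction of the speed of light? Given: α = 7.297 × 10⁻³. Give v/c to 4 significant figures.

0.003648

v_n = Zαc/n, so v/c = Zα/n = 1 × 0.007297 / 2 = 0.003648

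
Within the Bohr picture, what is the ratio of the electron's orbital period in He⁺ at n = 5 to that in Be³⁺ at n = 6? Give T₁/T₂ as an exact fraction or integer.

125/54

T ∝ Z^-2 · n^3
T₁/T₂ = (2/4)^-2 · (5/6)^3 = 125/54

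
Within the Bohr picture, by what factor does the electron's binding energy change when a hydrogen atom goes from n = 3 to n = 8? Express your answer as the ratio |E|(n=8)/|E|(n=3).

9/64

|E| ∝ Z^2 · n^-2; with Z fixed, |E| ∝ n^-2.
|E|(n=8)/|E|(n=3) = (8/3)^-2 = 9/64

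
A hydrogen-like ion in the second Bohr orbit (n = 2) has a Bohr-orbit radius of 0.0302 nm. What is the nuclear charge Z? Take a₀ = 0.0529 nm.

r_n = n²a₀/Z ⇒ Z = n²a₀/r = 2² × 0.0529 / 0.0302 ≈ 7.01
Z = 7

7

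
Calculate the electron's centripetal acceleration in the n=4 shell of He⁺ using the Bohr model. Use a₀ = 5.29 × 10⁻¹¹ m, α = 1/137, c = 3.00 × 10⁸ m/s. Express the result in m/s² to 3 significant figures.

r = n²a₀/Z = 4.23 × 10⁻¹⁰ m, v = Zαc/n = 1.09 × 10⁶ m/s
a = v²/r = (1.09 × 10⁶)² / 4.23 × 10⁻¹⁰ = 2.83 × 10²¹ m/s²

2.83 × 10²¹ m/s²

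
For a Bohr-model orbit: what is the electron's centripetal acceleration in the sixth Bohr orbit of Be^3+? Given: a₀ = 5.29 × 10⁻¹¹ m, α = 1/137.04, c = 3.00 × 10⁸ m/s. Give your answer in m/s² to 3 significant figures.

4.47 × 10²¹ m/s²

r = n²a₀/Z = 4.76 × 10⁻¹⁰ m, v = Zαc/n = 1.46 × 10⁶ m/s
a = v²/r = (1.46 × 10⁶)² / 4.76 × 10⁻¹⁰ = 4.47 × 10²¹ m/s²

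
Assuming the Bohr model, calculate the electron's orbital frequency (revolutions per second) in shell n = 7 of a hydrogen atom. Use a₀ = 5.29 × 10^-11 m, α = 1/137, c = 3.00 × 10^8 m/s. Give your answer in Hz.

r = n²a₀/Z = 2.59 × 10^-9 m, v = Zαc/n = 3.13 × 10^5 m/s
f = v/(2πr) = 1.92 × 10^13 Hz

1.92 × 10^13 Hz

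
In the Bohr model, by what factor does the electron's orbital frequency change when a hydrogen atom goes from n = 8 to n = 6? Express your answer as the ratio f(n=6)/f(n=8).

f ∝ Z^2 · n^-3; with Z fixed, f ∝ n^-3.
f(n=6)/f(n=8) = (6/8)^-3 = 64/27

64/27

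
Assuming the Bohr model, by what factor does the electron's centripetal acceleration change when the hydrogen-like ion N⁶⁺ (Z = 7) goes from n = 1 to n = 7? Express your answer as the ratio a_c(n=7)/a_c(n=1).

a_c ∝ Z^3 · n^-4; with Z fixed, a_c ∝ n^-4.
a_c(n=7)/a_c(n=1) = (7/1)^-4 = 1/2401

1/2401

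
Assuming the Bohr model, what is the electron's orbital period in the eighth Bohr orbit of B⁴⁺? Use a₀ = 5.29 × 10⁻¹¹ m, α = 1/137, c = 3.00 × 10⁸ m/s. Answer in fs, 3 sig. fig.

3.11 fs

r = n²a₀/Z = 8²·5.29 × 10⁻¹¹/5 = 6.77 × 10⁻¹⁰ m
v = Zαc/n = 5·0.00730·3.00 × 10⁸/8 = 1.37 × 10⁶ m/s
T = 2πr/v = 3.11 × 10⁻¹⁵ s = 3.11 fs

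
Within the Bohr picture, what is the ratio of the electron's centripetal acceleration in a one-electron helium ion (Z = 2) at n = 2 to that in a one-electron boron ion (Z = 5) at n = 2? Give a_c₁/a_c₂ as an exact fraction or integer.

8/125

a_c ∝ Z^3 · n^-4
a_c₁/a_c₂ = (2/5)^3 · (2/2)^-4 = 8/125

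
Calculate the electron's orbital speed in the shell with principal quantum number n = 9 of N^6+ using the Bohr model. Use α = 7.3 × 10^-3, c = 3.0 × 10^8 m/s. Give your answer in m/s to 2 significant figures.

v_n = Zαc/n = 7 × 0.0073 × 3.0 × 10^8 / 9
    = 1.7 × 10^6 m/s

1.7 × 10^6 m/s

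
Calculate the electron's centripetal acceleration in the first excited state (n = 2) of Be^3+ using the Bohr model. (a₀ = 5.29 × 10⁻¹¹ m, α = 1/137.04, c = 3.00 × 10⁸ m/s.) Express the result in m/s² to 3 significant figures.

3.62 × 10²³ m/s²

r = n²a₀/Z = 5.29 × 10⁻¹¹ m, v = Zαc/n = 4.38 × 10⁶ m/s
a = v²/r = (4.38 × 10⁶)² / 5.29 × 10⁻¹¹ = 3.62 × 10²³ m/s²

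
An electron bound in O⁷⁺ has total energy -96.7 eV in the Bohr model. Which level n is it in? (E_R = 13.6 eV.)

E_n = −E_R Z²/n² ⇒ n² = E_R Z²/(−E_n) = 13.6 × 8² / 96.7 ≈ 9.00
n = 3

3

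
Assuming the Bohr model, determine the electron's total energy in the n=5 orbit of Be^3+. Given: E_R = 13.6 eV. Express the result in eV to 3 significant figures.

E_n = −E_R·Z²/n² = −13.6 × 4²/5² = -8.70 eV

-8.70 eV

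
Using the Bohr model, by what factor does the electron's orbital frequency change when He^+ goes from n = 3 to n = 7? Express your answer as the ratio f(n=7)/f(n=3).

27/343

f ∝ Z^2 · n^-3; with Z fixed, f ∝ n^-3.
f(n=7)/f(n=3) = (7/3)^-3 = 27/343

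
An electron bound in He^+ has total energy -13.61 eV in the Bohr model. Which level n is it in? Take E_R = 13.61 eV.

2

E_n = −E_R Z²/n² ⇒ n² = E_R Z²/(−E_n) = 13.61 × 2² / 13.61 ≈ 4.00
n = 2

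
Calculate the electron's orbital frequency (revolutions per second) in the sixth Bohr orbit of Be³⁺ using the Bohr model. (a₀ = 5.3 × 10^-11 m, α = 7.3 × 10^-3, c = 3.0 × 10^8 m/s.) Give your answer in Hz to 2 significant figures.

4.9 × 10^14 Hz

r = n²a₀/Z = 4.8 × 10^-10 m, v = Zαc/n = 1.5 × 10^6 m/s
f = v/(2πr) = 4.9 × 10^14 Hz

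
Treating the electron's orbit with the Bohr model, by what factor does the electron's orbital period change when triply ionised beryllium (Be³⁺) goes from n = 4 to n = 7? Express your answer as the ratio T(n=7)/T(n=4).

343/64

T ∝ Z^-2 · n^3; with Z fixed, T ∝ n^3.
T(n=7)/T(n=4) = (7/4)^3 = 343/64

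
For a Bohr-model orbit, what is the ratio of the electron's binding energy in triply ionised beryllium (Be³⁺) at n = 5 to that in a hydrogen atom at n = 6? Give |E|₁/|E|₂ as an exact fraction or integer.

|E| ∝ Z^2 · n^-2
|E|₁/|E|₂ = (4/1)^2 · (5/6)^-2 = 576/25

576/25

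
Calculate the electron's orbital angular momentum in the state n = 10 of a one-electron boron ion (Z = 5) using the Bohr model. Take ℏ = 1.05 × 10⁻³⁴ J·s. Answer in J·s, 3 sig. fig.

L_n = nℏ = 10 × 1.05 × 10⁻³⁴ = 1.05 × 10⁻³³ J·s

1.05 × 10⁻³³ J·s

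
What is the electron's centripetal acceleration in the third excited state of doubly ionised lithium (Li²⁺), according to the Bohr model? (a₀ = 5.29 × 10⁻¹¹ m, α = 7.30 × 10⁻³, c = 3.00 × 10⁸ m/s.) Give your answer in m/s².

9.56 × 10²¹ m/s²

r = n²a₀/Z = 2.82 × 10⁻¹⁰ m, v = Zαc/n = 1.64 × 10⁶ m/s
a = v²/r = (1.64 × 10⁶)² / 2.82 × 10⁻¹⁰ = 9.56 × 10²¹ m/s²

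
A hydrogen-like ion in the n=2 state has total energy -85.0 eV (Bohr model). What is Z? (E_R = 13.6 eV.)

E_n = −E_R Z²/n² ⇒ Z² = −E_n n²/E_R = 85.0 × 2² / 13.6 ≈ 25.00
Z = 5

5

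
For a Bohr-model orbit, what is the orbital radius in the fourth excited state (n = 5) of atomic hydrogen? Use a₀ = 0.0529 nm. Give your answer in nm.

r_n = n²a₀/Z = 5² × 0.0529 / 1
    = 25 × 0.0529 / 1 = 1.32 nm

1.32 nm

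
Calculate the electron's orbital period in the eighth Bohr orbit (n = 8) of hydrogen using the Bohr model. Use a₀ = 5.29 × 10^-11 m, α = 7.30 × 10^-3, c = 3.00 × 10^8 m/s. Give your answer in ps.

r = n²a₀/Z = 8²·5.29 × 10^-11/1 = 3.39 × 10^-9 m
v = Zαc/n = 1·0.00730·3.00 × 10^8/8 = 2.74 × 10^5 m/s
T = 2πr/v = 7.77 × 10^-14 s = 0.0777 ps

0.0777 ps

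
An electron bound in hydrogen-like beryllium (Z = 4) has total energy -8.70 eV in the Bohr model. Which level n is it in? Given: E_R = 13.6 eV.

5

E_n = −E_R Z²/n² ⇒ n² = E_R Z²/(−E_n) = 13.6 × 4² / 8.70 ≈ 25.01
n = 5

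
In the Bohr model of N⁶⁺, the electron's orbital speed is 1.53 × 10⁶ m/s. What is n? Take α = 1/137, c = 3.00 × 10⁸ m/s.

v_n = Zαc/n ⇒ n = Zαc/v = 7 × 0.00730 × 3.00 × 10⁸ / 1.53 × 10⁶ ≈ 10.02
n = 10

10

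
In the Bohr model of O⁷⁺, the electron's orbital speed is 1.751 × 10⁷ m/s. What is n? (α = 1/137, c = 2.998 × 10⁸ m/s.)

1

v_n = Zαc/n ⇒ n = Zαc/v = 8 × 0.007299 × 2.998 × 10⁸ / 1.751 × 10⁷ ≈ 1.00
n = 1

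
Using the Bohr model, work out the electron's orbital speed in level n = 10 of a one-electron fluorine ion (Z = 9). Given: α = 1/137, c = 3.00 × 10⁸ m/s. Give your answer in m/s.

v_n = Zαc/n = 9 × 0.00730 × 3.00 × 10⁸ / 10
    = 1.97 × 10⁶ m/s

1.97 × 10⁶ m/s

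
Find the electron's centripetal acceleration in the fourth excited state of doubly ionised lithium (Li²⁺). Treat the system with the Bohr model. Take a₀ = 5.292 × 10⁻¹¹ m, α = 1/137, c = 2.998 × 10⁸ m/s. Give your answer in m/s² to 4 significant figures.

r = n²a₀/Z = 4.410 × 10⁻¹⁰ m, v = Zαc/n = 1.313 × 10⁶ m/s
a = v²/r = (1.313 × 10⁶)² / 4.410 × 10⁻¹⁰ = 3.909 × 10²¹ m/s²

3.909 × 10²¹ m/s²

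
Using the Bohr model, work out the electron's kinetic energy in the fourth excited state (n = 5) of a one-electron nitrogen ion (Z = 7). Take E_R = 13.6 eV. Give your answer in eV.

For a Coulomb orbit the virial theorem gives K = −E_n.
E_n = −E_R·Z²/n², so K = E_R·Z²/n² = 13.6 × 7²/5² = 26.7 eV

26.7 eV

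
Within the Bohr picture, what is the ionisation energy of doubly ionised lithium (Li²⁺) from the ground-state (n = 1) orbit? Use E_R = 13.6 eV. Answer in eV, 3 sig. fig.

122 eV

E_n = −E_R·Z²/n² = −13.6 × 3²/1² eV = -122 eV
Ionisation energy = −E_n = 122 eV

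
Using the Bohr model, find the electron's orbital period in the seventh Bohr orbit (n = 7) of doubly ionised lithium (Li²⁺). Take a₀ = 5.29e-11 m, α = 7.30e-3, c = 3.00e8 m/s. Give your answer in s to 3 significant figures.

r = n²a₀/Z = 7²·5.29e-11/3 = 8.64e-10 m
v = Zαc/n = 3·0.00730·3.00e8/7 = 9.39e5 m/s
T = 2πr/v = 5.78e-15 s

5.78e-15 s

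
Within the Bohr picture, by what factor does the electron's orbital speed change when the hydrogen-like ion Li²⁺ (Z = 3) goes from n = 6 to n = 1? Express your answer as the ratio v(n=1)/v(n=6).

6

v ∝ Z^1 · n^-1; with Z fixed, v ∝ n^-1.
v(n=1)/v(n=6) = (1/6)^-1 = 6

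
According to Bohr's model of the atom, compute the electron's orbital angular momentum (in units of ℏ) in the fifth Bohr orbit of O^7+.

L_n = nℏ, so L/ℏ = n = 5.

5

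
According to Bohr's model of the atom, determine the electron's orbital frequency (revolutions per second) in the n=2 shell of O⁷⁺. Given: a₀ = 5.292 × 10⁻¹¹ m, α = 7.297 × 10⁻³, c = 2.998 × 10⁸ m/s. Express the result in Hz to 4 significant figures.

5.263 × 10¹⁶ Hz

r = n²a₀/Z = 2.646 × 10⁻¹¹ m, v = Zαc/n = 8.751 × 10⁶ m/s
f = v/(2πr) = 5.263 × 10¹⁶ Hz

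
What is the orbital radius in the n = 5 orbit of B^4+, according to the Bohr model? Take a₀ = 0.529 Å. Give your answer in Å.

r_n = n²a₀/Z = 5² × 0.529 / 5
    = 25 × 0.529 / 5 = 2.65 Å

2.65 Å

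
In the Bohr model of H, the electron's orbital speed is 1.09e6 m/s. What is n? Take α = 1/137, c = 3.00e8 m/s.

2

v_n = Zαc/n ⇒ n = Zαc/v = 1 × 0.00730 × 3.00e8 / 1.09e6 ≈ 2.01
n = 2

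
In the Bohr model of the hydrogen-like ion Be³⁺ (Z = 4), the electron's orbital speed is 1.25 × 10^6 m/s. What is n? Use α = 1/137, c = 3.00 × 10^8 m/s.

v_n = Zαc/n ⇒ n = Zαc/v = 4 × 0.00730 × 3.00 × 10^8 / 1.25 × 10^6 ≈ 7.01
n = 7

7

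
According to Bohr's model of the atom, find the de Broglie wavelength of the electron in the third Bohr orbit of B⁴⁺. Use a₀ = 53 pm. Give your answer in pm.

The Bohr quantisation condition is nλ = 2πr_n.
r_n = n²a₀/Z = 95 pm
λ = 2πr_n/n = 2π·95/3 = 200 pm

200 pm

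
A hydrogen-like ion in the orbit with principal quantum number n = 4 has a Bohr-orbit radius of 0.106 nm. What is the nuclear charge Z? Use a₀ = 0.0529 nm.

8

r_n = n²a₀/Z ⇒ Z = n²a₀/r = 4² × 0.0529 / 0.106 ≈ 7.98
Z = 8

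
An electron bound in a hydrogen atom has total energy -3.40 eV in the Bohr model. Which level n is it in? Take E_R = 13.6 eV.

2

E_n = −E_R Z²/n² ⇒ n² = E_R Z²/(−E_n) = 13.6 × 1² / 3.40 ≈ 4.00
n = 2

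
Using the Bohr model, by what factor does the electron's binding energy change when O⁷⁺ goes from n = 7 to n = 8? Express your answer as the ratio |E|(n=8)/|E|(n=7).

|E| ∝ Z^2 · n^-2; with Z fixed, |E| ∝ n^-2.
|E|(n=8)/|E|(n=7) = (8/7)^-2 = 49/64

49/64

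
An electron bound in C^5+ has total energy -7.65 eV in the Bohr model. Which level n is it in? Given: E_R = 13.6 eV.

E_n = −E_R Z²/n² ⇒ n² = E_R Z²/(−E_n) = 13.6 × 6² / 7.65 ≈ 64.00
n = 8

8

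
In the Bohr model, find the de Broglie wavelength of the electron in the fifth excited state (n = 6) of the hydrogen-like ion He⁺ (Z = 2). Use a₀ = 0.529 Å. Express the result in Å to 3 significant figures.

9.97 Å

The Bohr quantisation condition is nλ = 2πr_n.
r_n = n²a₀/Z = 9.52 Å
λ = 2πr_n/n = 2π·9.52/6 = 9.97 Å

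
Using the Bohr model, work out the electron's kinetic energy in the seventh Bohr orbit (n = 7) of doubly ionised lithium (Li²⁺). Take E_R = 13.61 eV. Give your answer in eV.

For a Coulomb orbit the virial theorem gives K = −E_n.
E_n = −E_R·Z²/n², so K = E_R·Z²/n² = 13.61 × 3²/7² = 2.500 eV

2.500 eV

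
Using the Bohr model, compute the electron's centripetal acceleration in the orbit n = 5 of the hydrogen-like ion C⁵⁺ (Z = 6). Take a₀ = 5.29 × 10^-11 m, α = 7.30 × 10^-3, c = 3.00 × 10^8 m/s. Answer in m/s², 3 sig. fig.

r = n²a₀/Z = 2.20 × 10^-10 m, v = Zαc/n = 2.63 × 10^6 m/s
a = v²/r = (2.63 × 10^6)² / 2.20 × 10^-10 = 3.13 × 10^22 m/s²

3.13 × 10^22 m/s²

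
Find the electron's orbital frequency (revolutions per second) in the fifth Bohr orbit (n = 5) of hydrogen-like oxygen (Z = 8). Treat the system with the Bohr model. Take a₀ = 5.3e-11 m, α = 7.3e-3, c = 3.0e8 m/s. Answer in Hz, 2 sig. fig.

r = n²a₀/Z = 1.7e-10 m, v = Zαc/n = 3.5e6 m/s
f = v/(2πr) = 3.4e15 Hz

3.4e15 Hz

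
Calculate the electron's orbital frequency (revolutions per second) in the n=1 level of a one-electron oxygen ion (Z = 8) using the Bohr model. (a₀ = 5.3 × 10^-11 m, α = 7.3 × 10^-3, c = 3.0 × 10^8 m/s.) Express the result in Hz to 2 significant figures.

4.2 × 10^17 Hz

r = n²a₀/Z = 6.6 × 10^-12 m, v = Zαc/n = 1.8 × 10^7 m/s
f = v/(2πr) = 4.2 × 10^17 Hz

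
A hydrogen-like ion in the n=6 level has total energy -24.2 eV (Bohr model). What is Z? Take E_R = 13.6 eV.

8

E_n = −E_R Z²/n² ⇒ Z² = −E_n n²/E_R = 24.2 × 6² / 13.6 ≈ 64.06
Z = 8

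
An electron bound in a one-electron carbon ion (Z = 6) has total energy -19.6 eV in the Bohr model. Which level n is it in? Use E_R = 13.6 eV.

5

E_n = −E_R Z²/n² ⇒ n² = E_R Z²/(−E_n) = 13.6 × 6² / 19.6 ≈ 24.98
n = 5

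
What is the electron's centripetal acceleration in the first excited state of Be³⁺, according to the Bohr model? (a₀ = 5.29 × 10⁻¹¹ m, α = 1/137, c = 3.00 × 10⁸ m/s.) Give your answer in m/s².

3.63 × 10²³ m/s²

r = n²a₀/Z = 5.29 × 10⁻¹¹ m, v = Zαc/n = 4.38 × 10⁶ m/s
a = v²/r = (4.38 × 10⁶)² / 5.29 × 10⁻¹¹ = 3.63 × 10²³ m/s²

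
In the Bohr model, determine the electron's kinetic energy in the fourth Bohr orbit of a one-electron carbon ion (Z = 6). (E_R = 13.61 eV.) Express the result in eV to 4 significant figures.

For a Coulomb orbit the virial theorem gives K = −E_n.
E_n = −E_R·Z²/n², so K = E_R·Z²/n² = 13.61 × 6²/4² = 30.62 eV

30.62 eV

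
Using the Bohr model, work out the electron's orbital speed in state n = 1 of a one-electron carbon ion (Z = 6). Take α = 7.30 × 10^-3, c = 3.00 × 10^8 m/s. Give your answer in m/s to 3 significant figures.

1.31 × 10^7 m/s

v_n = Zαc/n = 6 × 0.00730 × 3.00 × 10^8 / 1
    = 1.31 × 10^7 m/s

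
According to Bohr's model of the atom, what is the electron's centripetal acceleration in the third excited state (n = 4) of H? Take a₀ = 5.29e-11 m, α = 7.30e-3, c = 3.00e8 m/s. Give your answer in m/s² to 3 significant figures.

3.54e20 m/s²

r = n²a₀/Z = 8.46e-10 m, v = Zαc/n = 5.47e5 m/s
a = v²/r = (5.47e5)² / 8.46e-10 = 3.54e20 m/s²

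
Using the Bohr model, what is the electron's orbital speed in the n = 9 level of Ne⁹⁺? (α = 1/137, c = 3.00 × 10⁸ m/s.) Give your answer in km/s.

v_n = Zαc/n = 10 × 0.00730 × 3.00 × 10⁸ / 9
    = 2430 km/s

2430 km/s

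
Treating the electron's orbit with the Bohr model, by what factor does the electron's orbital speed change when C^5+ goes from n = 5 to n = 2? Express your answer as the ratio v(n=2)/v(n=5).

5/2

v ∝ Z^1 · n^-1; with Z fixed, v ∝ n^-1.
v(n=2)/v(n=5) = (2/5)^-1 = 5/2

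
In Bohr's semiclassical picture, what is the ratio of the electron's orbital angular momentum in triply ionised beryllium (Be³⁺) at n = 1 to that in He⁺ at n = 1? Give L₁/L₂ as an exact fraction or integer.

1

L = nℏ is independent of Z.
L₁/L₂ = n₁/n₂ = 1/1 = 1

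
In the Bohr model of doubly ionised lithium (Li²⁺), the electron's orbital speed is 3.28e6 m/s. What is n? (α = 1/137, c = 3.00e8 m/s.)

v_n = Zαc/n ⇒ n = Zαc/v = 3 × 0.00730 × 3.00e8 / 3.28e6 ≈ 2.00
n = 2

2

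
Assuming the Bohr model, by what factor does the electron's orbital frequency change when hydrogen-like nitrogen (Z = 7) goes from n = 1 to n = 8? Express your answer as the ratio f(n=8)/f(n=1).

1/512

f ∝ Z^2 · n^-3; with Z fixed, f ∝ n^-3.
f(n=8)/f(n=1) = (8/1)^-3 = 1/512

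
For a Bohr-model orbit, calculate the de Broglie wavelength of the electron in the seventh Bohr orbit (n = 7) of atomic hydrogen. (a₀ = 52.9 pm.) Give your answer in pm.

2330 pm

The Bohr quantisation condition is nλ = 2πr_n.
r_n = n²a₀/Z = 2590 pm
λ = 2πr_n/n = 2π·2590/7 = 2330 pm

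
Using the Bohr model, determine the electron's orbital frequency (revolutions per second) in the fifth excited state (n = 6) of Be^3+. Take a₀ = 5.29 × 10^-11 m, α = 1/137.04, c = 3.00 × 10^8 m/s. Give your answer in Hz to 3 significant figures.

r = n²a₀/Z = 4.76 × 10^-10 m, v = Zαc/n = 1.46 × 10^6 m/s
f = v/(2πr) = 4.88 × 10^14 Hz

4.88 × 10^14 Hz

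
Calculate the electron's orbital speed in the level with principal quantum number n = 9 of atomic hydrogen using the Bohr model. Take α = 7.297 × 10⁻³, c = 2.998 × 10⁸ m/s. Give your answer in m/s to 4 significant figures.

2.431 × 10⁵ m/s

v_n = Zαc/n = 1 × 0.007297 × 2.998 × 10⁸ / 9
    = 2.431 × 10⁵ m/s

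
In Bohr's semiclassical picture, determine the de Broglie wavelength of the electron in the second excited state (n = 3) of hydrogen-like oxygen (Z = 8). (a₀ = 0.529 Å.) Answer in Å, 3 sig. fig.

1.25 Å

The Bohr quantisation condition is nλ = 2πr_n.
r_n = n²a₀/Z = 0.595 Å
λ = 2πr_n/n = 2π·0.595/3 = 1.25 Å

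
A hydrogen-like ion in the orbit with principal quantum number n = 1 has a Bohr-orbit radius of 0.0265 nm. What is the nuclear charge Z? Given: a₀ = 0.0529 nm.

2

r_n = n²a₀/Z ⇒ Z = n²a₀/r = 1² × 0.0529 / 0.0265 ≈ 2.00
Z = 2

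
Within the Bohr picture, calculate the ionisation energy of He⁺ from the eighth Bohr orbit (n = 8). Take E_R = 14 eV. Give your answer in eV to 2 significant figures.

0.88 eV

E_n = −E_R·Z²/n² = −14 × 2²/8² eV = -0.88 eV
Ionisation energy = −E_n = 0.88 eV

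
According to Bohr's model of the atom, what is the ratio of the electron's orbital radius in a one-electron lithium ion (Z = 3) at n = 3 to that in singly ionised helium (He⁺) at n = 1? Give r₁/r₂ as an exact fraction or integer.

6

r ∝ Z^-1 · n^2
r₁/r₂ = (3/2)^-1 · (3/1)^2 = 6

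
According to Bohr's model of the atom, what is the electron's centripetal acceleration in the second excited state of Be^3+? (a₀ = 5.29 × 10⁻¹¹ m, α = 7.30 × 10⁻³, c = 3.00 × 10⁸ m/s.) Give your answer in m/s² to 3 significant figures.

r = n²a₀/Z = 1.19 × 10⁻¹⁰ m, v = Zαc/n = 2.92 × 10⁶ m/s
a = v²/r = (2.92 × 10⁶)² / 1.19 × 10⁻¹⁰ = 7.16 × 10²² m/s²

7.16 × 10²² m/s²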